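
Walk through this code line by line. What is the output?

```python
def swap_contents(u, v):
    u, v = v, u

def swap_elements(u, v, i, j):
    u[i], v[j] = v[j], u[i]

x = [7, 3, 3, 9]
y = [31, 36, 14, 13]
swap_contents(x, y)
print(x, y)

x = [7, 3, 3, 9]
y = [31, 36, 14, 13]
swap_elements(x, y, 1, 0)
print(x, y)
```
[7, 3, 3, 9] [31, 36, 14, 13]
[7, 31, 3, 9] [3, 36, 14, 13]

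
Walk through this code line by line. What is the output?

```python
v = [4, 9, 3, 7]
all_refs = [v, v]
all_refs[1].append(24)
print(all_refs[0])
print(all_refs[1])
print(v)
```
[4, 9, 3, 7, 24]
[4, 9, 3, 7, 24]
[4, 9, 3, 7, 24]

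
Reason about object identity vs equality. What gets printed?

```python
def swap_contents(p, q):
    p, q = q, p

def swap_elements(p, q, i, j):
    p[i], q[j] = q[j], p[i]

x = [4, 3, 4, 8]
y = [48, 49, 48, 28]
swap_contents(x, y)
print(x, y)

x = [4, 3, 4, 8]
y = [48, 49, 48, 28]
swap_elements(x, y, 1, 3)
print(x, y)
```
[4, 3, 4, 8] [48, 49, 48, 28]
[4, 28, 4, 8] [48, 49, 48, 3]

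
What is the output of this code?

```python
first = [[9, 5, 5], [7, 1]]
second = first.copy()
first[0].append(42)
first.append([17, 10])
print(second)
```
[[9, 5, 5, 42], [7, 1]]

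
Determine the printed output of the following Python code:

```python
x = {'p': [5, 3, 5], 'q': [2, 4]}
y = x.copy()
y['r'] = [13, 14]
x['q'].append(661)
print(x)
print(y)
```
{'p': [5, 3, 5], 'q': [2, 4, 661]}
{'p': [5, 3, 5], 'q': [2, 4, 661], 'r': [13, 14]}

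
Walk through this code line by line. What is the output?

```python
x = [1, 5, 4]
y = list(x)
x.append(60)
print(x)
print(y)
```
[1, 5, 4, 60]
[1, 5, 4]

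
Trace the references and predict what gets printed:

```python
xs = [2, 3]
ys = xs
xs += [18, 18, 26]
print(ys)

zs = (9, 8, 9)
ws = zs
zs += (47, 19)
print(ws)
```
[2, 3, 18, 18, 26]
(9, 8, 9)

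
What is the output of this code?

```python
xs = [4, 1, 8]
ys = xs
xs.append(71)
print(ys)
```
[4, 1, 8, 71]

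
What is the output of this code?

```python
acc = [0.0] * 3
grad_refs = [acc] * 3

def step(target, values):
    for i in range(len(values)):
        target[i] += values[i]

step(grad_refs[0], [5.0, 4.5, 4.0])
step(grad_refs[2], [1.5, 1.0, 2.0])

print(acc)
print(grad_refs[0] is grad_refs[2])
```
[6.5, 5.5, 6.0]
True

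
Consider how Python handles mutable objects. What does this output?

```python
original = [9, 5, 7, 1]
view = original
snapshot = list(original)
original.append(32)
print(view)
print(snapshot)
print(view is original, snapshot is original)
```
[9, 5, 7, 1, 32]
[9, 5, 7, 1]
True False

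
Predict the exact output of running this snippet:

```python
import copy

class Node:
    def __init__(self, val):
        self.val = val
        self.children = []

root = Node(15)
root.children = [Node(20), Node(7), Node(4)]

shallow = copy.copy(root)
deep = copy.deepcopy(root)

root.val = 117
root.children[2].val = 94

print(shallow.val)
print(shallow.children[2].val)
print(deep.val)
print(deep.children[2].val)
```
15
94
15
4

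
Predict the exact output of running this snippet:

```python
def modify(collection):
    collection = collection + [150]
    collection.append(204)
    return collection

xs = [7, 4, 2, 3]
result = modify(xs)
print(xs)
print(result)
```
[7, 4, 2, 3]
[7, 4, 2, 3, 150, 204]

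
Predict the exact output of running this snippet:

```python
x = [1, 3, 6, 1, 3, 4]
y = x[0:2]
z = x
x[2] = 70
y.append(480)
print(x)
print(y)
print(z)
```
[1, 3, 70, 1, 3, 4]
[1, 3, 480]
[1, 3, 70, 1, 3, 4]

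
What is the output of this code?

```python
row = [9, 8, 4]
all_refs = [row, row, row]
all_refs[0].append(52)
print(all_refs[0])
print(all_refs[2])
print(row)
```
[9, 8, 4, 52]
[9, 8, 4, 52]
[9, 8, 4, 52]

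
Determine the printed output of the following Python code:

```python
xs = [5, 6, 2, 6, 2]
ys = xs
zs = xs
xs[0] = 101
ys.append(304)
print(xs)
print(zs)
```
[101, 6, 2, 6, 2, 304]
[101, 6, 2, 6, 2, 304]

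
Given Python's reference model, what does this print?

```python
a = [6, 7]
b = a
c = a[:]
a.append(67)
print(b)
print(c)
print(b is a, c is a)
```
[6, 7, 67]
[6, 7]
True False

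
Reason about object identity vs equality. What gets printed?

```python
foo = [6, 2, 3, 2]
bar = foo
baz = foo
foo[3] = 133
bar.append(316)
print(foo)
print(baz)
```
[6, 2, 3, 133, 316]
[6, 2, 3, 133, 316]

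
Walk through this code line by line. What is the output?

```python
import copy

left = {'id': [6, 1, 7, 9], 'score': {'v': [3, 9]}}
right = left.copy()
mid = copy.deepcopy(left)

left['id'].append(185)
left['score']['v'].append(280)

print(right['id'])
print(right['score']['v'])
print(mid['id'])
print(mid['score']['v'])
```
[6, 1, 7, 9, 185]
[3, 9, 280]
[6, 1, 7, 9]
[3, 9]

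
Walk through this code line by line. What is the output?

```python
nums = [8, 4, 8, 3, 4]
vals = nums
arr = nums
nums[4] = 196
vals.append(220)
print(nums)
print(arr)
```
[8, 4, 8, 3, 196, 220]
[8, 4, 8, 3, 196, 220]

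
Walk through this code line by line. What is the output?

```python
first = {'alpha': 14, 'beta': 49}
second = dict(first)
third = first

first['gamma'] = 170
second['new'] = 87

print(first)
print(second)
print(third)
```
{'alpha': 14, 'beta': 49, 'gamma': 170}
{'alpha': 14, 'beta': 49, 'new': 87}
{'alpha': 14, 'beta': 49, 'gamma': 170}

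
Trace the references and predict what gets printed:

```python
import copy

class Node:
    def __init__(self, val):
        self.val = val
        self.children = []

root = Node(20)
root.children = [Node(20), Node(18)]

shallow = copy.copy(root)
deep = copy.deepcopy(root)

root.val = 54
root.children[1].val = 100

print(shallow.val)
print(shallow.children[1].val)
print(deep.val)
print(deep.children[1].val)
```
20
100
20
18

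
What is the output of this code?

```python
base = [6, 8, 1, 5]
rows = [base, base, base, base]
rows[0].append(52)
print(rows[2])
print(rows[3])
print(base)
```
[6, 8, 1, 5, 52]
[6, 8, 1, 5, 52]
[6, 8, 1, 5, 52]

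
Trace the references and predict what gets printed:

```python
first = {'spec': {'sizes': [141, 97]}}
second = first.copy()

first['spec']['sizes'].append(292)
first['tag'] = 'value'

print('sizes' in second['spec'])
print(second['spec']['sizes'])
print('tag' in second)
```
True
[141, 97, 292]
False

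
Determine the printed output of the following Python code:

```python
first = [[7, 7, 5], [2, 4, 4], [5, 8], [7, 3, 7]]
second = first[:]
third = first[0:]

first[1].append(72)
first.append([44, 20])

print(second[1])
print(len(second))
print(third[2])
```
[2, 4, 4, 72]
4
[5, 8]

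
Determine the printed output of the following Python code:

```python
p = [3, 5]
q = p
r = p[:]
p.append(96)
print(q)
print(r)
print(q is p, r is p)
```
[3, 5, 96]
[3, 5]
True False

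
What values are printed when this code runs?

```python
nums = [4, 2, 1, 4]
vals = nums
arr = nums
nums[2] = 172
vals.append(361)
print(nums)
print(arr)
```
[4, 2, 172, 4, 361]
[4, 2, 172, 4, 361]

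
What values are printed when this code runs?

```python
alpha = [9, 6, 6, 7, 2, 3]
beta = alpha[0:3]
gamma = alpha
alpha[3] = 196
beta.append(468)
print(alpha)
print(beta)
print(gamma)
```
[9, 6, 6, 196, 2, 3]
[9, 6, 6, 468]
[9, 6, 6, 196, 2, 3]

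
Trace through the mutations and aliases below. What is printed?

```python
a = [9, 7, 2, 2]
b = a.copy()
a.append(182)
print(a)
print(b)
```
[9, 7, 2, 2, 182]
[9, 7, 2, 2]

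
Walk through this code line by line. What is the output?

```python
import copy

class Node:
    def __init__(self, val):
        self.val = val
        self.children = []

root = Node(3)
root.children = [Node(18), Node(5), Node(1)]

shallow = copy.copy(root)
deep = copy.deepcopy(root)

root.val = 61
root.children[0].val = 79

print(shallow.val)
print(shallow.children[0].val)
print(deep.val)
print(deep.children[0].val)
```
3
79
3
18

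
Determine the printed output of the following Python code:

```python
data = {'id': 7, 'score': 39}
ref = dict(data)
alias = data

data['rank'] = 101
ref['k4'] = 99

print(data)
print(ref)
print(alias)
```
{'id': 7, 'score': 39, 'rank': 101}
{'id': 7, 'score': 39, 'k4': 99}
{'id': 7, 'score': 39, 'rank': 101}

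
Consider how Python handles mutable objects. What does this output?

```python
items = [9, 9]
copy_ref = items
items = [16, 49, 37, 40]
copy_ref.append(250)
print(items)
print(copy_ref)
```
[16, 49, 37, 40]
[9, 9, 250]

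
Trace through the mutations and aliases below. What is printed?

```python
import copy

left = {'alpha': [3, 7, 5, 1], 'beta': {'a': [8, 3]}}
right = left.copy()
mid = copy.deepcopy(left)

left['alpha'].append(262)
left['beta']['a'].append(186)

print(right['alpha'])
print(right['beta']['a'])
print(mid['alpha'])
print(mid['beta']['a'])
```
[3, 7, 5, 1, 262]
[8, 3, 186]
[3, 7, 5, 1]
[8, 3]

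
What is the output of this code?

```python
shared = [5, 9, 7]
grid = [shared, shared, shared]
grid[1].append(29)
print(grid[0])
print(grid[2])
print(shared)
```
[5, 9, 7, 29]
[5, 9, 7, 29]
[5, 9, 7, 29]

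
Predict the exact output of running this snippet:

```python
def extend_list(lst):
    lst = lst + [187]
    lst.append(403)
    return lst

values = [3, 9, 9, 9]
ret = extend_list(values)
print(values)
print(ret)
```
[3, 9, 9, 9]
[3, 9, 9, 9, 187, 403]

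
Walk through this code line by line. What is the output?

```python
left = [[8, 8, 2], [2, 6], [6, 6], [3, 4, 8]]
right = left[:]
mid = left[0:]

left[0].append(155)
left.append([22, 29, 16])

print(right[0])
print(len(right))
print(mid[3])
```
[8, 8, 2, 155]
4
[3, 4, 8]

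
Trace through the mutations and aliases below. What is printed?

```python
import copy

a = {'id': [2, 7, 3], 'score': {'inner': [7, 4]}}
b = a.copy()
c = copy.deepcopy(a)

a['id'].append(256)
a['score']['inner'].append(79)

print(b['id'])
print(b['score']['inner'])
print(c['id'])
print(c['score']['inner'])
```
[2, 7, 3, 256]
[7, 4, 79]
[2, 7, 3]
[7, 4]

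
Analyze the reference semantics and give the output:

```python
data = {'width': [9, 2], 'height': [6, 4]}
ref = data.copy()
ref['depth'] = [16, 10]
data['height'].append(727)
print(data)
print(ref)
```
{'width': [9, 2], 'height': [6, 4, 727]}
{'width': [9, 2], 'height': [6, 4, 727], 'depth': [16, 10]}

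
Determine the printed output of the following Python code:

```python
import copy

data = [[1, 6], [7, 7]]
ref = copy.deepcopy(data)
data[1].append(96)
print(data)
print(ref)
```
[[1, 6], [7, 7, 96]]
[[1, 6], [7, 7]]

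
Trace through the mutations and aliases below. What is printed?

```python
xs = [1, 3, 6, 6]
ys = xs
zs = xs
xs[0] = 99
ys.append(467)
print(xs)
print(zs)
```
[99, 3, 6, 6, 467]
[99, 3, 6, 6, 467]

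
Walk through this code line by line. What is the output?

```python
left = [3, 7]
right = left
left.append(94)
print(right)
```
[3, 7, 94]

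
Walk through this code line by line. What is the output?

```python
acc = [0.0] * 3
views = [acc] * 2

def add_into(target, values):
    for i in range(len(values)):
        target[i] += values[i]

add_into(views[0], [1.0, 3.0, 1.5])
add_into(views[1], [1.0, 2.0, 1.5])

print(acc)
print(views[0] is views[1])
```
[2.0, 5.0, 3.0]
True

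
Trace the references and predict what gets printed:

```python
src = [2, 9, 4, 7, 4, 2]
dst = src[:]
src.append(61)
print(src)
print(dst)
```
[2, 9, 4, 7, 4, 2, 61]
[2, 9, 4, 7, 4, 2]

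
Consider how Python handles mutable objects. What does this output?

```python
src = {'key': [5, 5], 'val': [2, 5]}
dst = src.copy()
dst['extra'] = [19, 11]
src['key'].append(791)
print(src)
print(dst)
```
{'key': [5, 5, 791], 'val': [2, 5]}
{'key': [5, 5, 791], 'val': [2, 5], 'extra': [19, 11]}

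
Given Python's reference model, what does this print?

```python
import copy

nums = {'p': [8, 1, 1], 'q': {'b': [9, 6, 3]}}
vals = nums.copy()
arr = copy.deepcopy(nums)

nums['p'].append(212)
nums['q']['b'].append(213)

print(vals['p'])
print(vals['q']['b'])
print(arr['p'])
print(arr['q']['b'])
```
[8, 1, 1, 212]
[9, 6, 3, 213]
[8, 1, 1]
[9, 6, 3]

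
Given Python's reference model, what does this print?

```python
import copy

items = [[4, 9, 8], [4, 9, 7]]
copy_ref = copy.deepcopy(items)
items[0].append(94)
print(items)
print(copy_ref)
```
[[4, 9, 8, 94], [4, 9, 7]]
[[4, 9, 8], [4, 9, 7]]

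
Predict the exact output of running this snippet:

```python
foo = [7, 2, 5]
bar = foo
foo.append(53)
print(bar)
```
[7, 2, 5, 53]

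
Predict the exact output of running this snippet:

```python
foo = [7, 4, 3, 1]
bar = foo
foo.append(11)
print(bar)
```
[7, 4, 3, 1, 11]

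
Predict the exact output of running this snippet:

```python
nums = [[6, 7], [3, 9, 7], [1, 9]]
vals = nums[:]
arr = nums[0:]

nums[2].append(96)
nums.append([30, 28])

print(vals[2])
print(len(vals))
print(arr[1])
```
[1, 9, 96]
3
[3, 9, 7]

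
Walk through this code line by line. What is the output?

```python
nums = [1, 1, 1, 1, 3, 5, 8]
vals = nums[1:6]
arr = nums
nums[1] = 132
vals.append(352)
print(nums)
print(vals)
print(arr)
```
[1, 132, 1, 1, 3, 5, 8]
[1, 1, 1, 3, 5, 352]
[1, 132, 1, 1, 3, 5, 8]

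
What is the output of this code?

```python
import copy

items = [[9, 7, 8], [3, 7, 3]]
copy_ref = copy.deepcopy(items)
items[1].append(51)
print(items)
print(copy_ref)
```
[[9, 7, 8], [3, 7, 3, 51]]
[[9, 7, 8], [3, 7, 3]]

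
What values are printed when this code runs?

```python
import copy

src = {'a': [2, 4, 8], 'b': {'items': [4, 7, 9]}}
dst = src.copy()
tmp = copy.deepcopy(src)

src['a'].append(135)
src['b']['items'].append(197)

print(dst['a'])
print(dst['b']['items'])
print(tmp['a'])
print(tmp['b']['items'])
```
[2, 4, 8, 135]
[4, 7, 9, 197]
[2, 4, 8]
[4, 7, 9]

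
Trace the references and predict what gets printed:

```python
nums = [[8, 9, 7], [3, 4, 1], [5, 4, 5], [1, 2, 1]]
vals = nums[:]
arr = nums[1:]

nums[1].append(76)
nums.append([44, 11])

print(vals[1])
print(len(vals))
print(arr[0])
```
[3, 4, 1, 76]
4
[3, 4, 1, 76]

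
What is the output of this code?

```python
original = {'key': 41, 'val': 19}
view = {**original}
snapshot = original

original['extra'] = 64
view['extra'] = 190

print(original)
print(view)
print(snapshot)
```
{'key': 41, 'val': 19, 'extra': 64}
{'key': 41, 'val': 19, 'extra': 190}
{'key': 41, 'val': 19, 'extra': 64}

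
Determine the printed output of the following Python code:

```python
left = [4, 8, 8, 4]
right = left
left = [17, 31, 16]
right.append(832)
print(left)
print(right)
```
[17, 31, 16]
[4, 8, 8, 4, 832]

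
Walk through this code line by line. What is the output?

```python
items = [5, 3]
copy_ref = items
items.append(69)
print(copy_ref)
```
[5, 3, 69]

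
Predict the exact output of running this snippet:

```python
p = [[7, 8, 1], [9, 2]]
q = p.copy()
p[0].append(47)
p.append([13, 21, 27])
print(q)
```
[[7, 8, 1, 47], [9, 2]]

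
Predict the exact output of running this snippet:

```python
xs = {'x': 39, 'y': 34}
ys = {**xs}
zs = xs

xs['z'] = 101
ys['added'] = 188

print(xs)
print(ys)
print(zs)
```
{'x': 39, 'y': 34, 'z': 101}
{'x': 39, 'y': 34, 'added': 188}
{'x': 39, 'y': 34, 'z': 101}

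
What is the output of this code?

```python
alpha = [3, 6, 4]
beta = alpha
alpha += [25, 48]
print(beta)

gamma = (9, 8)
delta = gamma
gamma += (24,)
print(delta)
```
[3, 6, 4, 25, 48]
(9, 8)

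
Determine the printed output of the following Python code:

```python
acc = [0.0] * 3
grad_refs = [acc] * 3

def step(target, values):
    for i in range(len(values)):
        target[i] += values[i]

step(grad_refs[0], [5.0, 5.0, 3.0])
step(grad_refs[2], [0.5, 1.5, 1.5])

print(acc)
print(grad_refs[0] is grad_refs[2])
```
[5.5, 6.5, 4.5]
True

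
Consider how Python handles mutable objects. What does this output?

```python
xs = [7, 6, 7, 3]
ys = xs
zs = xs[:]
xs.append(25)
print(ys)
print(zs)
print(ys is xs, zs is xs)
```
[7, 6, 7, 3, 25]
[7, 6, 7, 3]
True False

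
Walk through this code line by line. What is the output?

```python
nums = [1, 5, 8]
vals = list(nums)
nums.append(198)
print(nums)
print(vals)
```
[1, 5, 8, 198]
[1, 5, 8]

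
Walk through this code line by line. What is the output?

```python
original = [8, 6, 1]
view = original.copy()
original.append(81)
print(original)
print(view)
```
[8, 6, 1, 81]
[8, 6, 1]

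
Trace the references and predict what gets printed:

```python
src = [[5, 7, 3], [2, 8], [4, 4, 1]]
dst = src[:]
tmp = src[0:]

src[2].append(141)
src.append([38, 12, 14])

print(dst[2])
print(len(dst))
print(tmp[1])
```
[4, 4, 1, 141]
3
[2, 8]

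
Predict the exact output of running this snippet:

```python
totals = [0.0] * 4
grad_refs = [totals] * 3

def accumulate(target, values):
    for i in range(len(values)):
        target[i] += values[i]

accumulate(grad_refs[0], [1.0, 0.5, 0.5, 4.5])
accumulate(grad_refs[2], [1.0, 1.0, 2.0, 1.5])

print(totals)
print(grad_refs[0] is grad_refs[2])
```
[2.0, 1.5, 2.5, 6.0]
True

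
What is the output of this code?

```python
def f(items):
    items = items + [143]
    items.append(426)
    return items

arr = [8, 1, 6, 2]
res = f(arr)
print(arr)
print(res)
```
[8, 1, 6, 2]
[8, 1, 6, 2, 143, 426]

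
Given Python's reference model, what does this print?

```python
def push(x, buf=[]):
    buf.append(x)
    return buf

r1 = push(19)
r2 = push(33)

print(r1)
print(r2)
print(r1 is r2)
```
[19, 33]
[19, 33]
True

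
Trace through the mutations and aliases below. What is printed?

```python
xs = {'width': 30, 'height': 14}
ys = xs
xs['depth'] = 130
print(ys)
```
{'width': 30, 'height': 14, 'depth': 130}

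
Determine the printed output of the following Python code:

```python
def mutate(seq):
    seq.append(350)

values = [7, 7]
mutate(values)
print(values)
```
[7, 7, 350]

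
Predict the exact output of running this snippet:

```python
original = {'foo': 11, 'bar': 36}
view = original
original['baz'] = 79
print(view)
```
{'foo': 11, 'bar': 36, 'baz': 79}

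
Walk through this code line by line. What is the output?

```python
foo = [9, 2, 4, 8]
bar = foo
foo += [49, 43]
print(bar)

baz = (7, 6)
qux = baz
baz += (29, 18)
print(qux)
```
[9, 2, 4, 8, 49, 43]
(7, 6)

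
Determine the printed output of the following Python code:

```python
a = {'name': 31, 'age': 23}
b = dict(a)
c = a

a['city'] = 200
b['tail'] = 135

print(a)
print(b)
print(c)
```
{'name': 31, 'age': 23, 'city': 200}
{'name': 31, 'age': 23, 'tail': 135}
{'name': 31, 'age': 23, 'city': 200}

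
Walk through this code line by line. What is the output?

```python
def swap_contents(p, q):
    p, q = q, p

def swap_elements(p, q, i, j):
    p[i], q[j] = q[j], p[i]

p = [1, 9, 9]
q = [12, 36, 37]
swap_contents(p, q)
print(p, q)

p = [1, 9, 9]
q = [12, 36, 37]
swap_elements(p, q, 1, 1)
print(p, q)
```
[1, 9, 9] [12, 36, 37]
[1, 36, 9] [12, 9, 37]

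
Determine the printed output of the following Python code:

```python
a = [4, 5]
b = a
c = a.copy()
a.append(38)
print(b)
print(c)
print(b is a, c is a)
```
[4, 5, 38]
[4, 5]
True False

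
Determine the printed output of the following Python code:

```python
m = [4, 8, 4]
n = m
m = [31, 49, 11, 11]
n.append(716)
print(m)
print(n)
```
[31, 49, 11, 11]
[4, 8, 4, 716]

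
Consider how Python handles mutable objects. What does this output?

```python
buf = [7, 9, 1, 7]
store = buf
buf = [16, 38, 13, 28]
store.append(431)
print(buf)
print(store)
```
[16, 38, 13, 28]
[7, 9, 1, 7, 431]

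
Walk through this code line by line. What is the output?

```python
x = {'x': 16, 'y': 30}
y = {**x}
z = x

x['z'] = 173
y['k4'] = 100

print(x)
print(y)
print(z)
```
{'x': 16, 'y': 30, 'z': 173}
{'x': 16, 'y': 30, 'k4': 100}
{'x': 16, 'y': 30, 'z': 173}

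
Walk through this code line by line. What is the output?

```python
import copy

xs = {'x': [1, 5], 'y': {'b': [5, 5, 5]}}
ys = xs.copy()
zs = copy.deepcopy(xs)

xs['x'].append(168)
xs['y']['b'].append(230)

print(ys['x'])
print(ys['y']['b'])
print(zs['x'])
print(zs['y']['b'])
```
[1, 5, 168]
[5, 5, 5, 230]
[1, 5]
[5, 5, 5]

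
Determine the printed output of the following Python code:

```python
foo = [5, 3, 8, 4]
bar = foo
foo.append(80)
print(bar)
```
[5, 3, 8, 4, 80]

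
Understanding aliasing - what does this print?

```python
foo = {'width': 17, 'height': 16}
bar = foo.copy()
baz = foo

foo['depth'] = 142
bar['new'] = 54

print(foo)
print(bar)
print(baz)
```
{'width': 17, 'height': 16, 'depth': 142}
{'width': 17, 'height': 16, 'new': 54}
{'width': 17, 'height': 16, 'depth': 142}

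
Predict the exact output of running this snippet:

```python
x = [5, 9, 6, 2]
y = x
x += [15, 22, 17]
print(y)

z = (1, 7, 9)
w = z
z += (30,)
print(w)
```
[5, 9, 6, 2, 15, 22, 17]
(1, 7, 9)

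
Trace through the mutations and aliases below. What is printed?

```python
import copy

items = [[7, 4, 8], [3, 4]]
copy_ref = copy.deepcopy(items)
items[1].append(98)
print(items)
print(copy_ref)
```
[[7, 4, 8], [3, 4, 98]]
[[7, 4, 8], [3, 4]]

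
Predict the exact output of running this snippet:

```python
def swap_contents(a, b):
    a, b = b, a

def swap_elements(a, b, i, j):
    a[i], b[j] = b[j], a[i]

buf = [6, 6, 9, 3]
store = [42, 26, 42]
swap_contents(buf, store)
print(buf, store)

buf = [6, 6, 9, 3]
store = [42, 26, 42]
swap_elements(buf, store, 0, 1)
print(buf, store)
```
[6, 6, 9, 3] [42, 26, 42]
[26, 6, 9, 3] [42, 6, 42]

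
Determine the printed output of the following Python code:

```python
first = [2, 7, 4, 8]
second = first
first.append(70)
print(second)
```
[2, 7, 4, 8, 70]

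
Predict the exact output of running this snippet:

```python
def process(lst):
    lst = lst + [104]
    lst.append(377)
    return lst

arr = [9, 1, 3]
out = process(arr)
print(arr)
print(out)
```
[9, 1, 3]
[9, 1, 3, 104, 377]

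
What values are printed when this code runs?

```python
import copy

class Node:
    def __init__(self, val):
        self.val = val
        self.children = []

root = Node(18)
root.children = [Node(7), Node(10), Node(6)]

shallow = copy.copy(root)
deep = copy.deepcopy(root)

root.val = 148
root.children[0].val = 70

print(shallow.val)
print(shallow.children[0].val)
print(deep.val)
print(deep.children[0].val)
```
18
70
18
7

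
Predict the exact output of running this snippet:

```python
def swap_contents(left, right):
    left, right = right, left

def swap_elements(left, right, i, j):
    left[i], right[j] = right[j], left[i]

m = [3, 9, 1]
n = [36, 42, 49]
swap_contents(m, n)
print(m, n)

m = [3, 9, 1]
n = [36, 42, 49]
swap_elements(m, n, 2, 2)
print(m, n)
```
[3, 9, 1] [36, 42, 49]
[3, 9, 49] [36, 42, 1]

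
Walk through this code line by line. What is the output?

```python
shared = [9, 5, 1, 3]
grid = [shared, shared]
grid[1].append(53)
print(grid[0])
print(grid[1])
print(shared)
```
[9, 5, 1, 3, 53]
[9, 5, 1, 3, 53]
[9, 5, 1, 3, 53]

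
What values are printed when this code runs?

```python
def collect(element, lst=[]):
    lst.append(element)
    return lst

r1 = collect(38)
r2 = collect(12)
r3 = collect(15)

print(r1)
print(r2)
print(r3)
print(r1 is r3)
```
[38, 12, 15]
[38, 12, 15]
[38, 12, 15]
True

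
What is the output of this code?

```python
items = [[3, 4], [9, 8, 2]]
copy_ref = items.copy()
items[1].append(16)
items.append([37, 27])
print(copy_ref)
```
[[3, 4], [9, 8, 2, 16]]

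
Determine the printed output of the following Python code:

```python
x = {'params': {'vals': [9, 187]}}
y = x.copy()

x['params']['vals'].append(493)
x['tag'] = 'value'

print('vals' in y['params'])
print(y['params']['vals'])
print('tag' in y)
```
True
[9, 187, 493]
False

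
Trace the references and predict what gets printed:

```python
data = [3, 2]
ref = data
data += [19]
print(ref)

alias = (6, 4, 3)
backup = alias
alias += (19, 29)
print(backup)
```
[3, 2, 19]
(6, 4, 3)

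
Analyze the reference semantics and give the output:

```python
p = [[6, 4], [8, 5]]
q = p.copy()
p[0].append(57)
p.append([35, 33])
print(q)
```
[[6, 4, 57], [8, 5]]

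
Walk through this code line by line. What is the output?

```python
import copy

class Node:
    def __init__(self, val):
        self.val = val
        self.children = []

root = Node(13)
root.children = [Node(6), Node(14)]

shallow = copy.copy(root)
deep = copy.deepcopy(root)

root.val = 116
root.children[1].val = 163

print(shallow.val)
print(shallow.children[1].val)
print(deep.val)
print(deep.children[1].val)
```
13
163
13
14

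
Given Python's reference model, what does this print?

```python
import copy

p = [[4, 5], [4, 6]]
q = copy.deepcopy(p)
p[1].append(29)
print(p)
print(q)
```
[[4, 5], [4, 6, 29]]
[[4, 5], [4, 6]]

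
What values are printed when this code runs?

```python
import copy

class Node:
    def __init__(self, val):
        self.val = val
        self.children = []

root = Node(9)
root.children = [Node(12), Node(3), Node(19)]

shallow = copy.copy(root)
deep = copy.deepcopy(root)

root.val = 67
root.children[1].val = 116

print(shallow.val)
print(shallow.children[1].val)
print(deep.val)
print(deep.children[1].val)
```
9
116
9
3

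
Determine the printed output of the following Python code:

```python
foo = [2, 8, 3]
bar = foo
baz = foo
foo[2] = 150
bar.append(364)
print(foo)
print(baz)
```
[2, 8, 150, 364]
[2, 8, 150, 364]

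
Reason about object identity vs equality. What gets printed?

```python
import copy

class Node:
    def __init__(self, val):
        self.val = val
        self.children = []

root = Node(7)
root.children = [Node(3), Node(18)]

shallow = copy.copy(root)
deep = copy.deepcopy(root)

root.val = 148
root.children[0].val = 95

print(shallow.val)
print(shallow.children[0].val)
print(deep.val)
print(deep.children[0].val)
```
7
95
7
3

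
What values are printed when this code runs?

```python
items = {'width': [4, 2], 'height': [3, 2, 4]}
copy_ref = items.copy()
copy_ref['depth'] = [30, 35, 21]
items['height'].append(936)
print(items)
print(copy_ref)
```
{'width': [4, 2], 'height': [3, 2, 4, 936]}
{'width': [4, 2], 'height': [3, 2, 4, 936], 'depth': [30, 35, 21]}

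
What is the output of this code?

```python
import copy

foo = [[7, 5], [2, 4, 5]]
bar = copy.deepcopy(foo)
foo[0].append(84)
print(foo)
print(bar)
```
[[7, 5, 84], [2, 4, 5]]
[[7, 5], [2, 4, 5]]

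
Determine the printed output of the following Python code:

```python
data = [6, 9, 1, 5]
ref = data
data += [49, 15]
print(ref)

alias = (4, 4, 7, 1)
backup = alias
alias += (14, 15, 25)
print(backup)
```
[6, 9, 1, 5, 49, 15]
(4, 4, 7, 1)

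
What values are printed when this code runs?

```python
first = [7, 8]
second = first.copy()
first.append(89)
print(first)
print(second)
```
[7, 8, 89]
[7, 8]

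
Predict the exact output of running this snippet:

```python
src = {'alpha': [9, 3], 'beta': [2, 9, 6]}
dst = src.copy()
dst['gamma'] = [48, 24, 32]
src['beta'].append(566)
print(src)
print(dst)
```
{'alpha': [9, 3], 'beta': [2, 9, 6, 566]}
{'alpha': [9, 3], 'beta': [2, 9, 6, 566], 'gamma': [48, 24, 32]}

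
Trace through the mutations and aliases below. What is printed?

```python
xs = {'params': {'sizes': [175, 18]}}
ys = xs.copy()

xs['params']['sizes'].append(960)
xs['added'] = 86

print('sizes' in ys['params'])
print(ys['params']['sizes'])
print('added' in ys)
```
True
[175, 18, 960]
False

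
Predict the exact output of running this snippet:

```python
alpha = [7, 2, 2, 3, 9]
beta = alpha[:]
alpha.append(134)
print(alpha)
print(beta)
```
[7, 2, 2, 3, 9, 134]
[7, 2, 2, 3, 9]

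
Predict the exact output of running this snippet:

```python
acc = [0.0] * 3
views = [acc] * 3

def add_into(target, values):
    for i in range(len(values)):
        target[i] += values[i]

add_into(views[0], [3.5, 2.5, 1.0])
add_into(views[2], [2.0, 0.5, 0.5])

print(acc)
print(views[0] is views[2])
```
[5.5, 3.0, 1.5]
True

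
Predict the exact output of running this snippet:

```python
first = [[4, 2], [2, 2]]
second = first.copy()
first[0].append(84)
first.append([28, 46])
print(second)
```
[[4, 2, 84], [2, 2]]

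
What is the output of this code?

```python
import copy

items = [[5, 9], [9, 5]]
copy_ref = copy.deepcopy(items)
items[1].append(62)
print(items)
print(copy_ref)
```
[[5, 9], [9, 5, 62]]
[[5, 9], [9, 5]]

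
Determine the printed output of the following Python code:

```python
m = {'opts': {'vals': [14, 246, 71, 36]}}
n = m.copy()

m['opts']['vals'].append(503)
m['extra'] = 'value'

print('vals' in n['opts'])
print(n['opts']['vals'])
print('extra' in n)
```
True
[14, 246, 71, 36, 503]
False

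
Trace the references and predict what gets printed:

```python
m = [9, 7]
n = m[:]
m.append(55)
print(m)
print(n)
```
[9, 7, 55]
[9, 7]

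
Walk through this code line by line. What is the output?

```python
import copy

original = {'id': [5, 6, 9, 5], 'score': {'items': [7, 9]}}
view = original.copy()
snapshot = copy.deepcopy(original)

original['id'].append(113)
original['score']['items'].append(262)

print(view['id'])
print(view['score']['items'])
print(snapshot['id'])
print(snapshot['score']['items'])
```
[5, 6, 9, 5, 113]
[7, 9, 262]
[5, 6, 9, 5]
[7, 9]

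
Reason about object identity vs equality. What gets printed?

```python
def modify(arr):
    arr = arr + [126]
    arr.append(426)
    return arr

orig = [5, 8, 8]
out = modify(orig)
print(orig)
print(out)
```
[5, 8, 8]
[5, 8, 8, 126, 426]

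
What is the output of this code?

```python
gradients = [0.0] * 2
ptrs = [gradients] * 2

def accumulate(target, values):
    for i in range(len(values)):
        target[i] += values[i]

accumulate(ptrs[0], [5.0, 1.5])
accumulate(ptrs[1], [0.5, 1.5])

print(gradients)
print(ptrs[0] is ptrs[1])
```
[5.5, 3.0]
True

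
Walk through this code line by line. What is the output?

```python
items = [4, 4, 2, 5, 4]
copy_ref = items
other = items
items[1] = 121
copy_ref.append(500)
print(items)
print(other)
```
[4, 121, 2, 5, 4, 500]
[4, 121, 2, 5, 4, 500]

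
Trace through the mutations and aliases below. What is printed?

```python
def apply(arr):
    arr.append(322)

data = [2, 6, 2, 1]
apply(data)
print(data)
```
[2, 6, 2, 1, 322]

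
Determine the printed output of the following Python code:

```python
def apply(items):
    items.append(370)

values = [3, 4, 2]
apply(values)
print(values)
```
[3, 4, 2, 370]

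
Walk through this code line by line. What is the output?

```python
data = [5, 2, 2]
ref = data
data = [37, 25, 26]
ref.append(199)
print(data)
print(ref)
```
[37, 25, 26]
[5, 2, 2, 199]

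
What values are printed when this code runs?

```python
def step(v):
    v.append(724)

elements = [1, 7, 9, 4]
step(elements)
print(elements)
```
[1, 7, 9, 4, 724]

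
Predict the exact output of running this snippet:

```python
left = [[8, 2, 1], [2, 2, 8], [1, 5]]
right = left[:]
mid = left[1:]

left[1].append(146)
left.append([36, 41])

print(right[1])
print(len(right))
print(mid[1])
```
[2, 2, 8, 146]
3
[1, 5]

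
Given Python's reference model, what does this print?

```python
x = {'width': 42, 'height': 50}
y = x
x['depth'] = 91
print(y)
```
{'width': 42, 'height': 50, 'depth': 91}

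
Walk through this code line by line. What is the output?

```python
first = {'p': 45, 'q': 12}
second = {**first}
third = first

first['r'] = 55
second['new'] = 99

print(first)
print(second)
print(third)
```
{'p': 45, 'q': 12, 'r': 55}
{'p': 45, 'q': 12, 'new': 99}
{'p': 45, 'q': 12, 'r': 55}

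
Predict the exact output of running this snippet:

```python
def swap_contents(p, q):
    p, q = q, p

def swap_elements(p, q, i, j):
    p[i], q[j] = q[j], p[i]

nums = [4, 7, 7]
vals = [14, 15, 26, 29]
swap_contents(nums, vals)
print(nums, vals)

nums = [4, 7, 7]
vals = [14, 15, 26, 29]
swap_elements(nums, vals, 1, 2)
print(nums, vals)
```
[4, 7, 7] [14, 15, 26, 29]
[4, 26, 7] [14, 15, 7, 29]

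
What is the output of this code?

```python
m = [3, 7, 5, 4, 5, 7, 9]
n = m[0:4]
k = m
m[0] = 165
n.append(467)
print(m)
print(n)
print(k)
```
[165, 7, 5, 4, 5, 7, 9]
[3, 7, 5, 4, 467]
[165, 7, 5, 4, 5, 7, 9]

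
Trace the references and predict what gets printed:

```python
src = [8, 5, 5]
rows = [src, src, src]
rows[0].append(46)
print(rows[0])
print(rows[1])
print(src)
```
[8, 5, 5, 46]
[8, 5, 5, 46]
[8, 5, 5, 46]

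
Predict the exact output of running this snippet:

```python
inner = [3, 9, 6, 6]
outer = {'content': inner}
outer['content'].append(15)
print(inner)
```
[3, 9, 6, 6, 15]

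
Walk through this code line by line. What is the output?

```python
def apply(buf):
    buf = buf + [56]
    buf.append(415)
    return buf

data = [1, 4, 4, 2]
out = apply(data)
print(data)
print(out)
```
[1, 4, 4, 2]
[1, 4, 4, 2, 56, 415]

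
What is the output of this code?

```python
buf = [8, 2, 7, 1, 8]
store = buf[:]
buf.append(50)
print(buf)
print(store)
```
[8, 2, 7, 1, 8, 50]
[8, 2, 7, 1, 8]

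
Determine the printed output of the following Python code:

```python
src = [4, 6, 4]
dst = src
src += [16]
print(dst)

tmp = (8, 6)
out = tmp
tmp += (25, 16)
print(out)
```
[4, 6, 4, 16]
(8, 6)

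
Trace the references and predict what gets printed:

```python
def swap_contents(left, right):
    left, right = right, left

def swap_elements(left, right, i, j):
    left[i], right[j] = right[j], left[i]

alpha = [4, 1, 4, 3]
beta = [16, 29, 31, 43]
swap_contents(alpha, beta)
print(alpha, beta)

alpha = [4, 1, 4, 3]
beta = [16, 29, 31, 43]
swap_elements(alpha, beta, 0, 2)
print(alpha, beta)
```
[4, 1, 4, 3] [16, 29, 31, 43]
[31, 1, 4, 3] [16, 29, 4, 43]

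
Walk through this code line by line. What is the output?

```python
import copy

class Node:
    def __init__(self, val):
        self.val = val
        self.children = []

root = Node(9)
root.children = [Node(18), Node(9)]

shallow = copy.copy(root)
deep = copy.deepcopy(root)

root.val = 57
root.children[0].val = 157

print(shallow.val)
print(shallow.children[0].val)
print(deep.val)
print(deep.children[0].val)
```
9
157
9
18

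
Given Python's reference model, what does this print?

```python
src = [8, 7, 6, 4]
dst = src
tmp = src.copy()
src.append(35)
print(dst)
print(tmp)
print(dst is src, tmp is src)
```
[8, 7, 6, 4, 35]
[8, 7, 6, 4]
True False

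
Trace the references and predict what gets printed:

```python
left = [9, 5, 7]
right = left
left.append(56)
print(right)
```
[9, 5, 7, 56]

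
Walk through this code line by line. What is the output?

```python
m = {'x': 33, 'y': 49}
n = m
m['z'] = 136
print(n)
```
{'x': 33, 'y': 49, 'z': 136}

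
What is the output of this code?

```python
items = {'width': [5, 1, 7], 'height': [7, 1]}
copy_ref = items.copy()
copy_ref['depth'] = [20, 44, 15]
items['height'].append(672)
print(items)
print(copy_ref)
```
{'width': [5, 1, 7], 'height': [7, 1, 672]}
{'width': [5, 1, 7], 'height': [7, 1, 672], 'depth': [20, 44, 15]}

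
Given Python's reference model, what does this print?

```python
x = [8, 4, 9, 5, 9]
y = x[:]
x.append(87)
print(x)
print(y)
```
[8, 4, 9, 5, 9, 87]
[8, 4, 9, 5, 9]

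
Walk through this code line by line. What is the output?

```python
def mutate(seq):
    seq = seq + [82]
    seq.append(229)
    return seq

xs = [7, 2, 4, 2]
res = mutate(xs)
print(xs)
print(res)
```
[7, 2, 4, 2]
[7, 2, 4, 2, 82, 229]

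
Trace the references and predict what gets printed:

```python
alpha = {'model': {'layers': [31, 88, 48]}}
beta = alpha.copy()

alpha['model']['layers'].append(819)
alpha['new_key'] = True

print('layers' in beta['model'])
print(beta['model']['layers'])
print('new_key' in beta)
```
True
[31, 88, 48, 819]
False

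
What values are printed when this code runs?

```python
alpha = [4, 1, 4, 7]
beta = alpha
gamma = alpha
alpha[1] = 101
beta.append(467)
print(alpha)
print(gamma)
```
[4, 101, 4, 7, 467]
[4, 101, 4, 7, 467]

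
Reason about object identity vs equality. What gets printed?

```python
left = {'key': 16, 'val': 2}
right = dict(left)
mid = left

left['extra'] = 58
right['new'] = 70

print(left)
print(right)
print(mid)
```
{'key': 16, 'val': 2, 'extra': 58}
{'key': 16, 'val': 2, 'new': 70}
{'key': 16, 'val': 2, 'extra': 58}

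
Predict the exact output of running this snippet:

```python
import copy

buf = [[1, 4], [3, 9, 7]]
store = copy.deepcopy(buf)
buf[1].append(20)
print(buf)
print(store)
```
[[1, 4], [3, 9, 7, 20]]
[[1, 4], [3, 9, 7]]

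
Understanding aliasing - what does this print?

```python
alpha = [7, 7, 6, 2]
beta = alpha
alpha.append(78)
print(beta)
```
[7, 7, 6, 2, 78]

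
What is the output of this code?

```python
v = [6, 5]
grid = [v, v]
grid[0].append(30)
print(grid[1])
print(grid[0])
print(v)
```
[6, 5, 30]
[6, 5, 30]
[6, 5, 30]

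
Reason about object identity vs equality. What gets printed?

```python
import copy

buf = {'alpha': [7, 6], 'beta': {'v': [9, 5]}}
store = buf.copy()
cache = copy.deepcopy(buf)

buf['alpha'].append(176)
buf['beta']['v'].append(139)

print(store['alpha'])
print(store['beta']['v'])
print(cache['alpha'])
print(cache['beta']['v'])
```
[7, 6, 176]
[9, 5, 139]
[7, 6]
[9, 5]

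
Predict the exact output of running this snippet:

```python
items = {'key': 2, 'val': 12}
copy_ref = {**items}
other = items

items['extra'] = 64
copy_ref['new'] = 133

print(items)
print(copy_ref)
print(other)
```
{'key': 2, 'val': 12, 'extra': 64}
{'key': 2, 'val': 12, 'new': 133}
{'key': 2, 'val': 12, 'extra': 64}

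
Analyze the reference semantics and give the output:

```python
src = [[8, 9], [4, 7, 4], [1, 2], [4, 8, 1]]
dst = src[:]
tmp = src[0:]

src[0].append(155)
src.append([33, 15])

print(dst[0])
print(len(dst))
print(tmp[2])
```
[8, 9, 155]
4
[1, 2]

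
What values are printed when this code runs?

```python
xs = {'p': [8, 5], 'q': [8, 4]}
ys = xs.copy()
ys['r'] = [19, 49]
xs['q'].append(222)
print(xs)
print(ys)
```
{'p': [8, 5], 'q': [8, 4, 222]}
{'p': [8, 5], 'q': [8, 4, 222], 'r': [19, 49]}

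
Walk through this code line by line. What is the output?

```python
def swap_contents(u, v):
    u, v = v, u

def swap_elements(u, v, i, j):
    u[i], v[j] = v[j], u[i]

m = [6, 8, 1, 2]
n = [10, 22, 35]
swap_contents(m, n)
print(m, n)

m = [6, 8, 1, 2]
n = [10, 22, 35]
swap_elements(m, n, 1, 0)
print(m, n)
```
[6, 8, 1, 2] [10, 22, 35]
[6, 10, 1, 2] [8, 22, 35]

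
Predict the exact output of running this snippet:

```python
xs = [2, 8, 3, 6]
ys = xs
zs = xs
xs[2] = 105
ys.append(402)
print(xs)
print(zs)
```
[2, 8, 105, 6, 402]
[2, 8, 105, 6, 402]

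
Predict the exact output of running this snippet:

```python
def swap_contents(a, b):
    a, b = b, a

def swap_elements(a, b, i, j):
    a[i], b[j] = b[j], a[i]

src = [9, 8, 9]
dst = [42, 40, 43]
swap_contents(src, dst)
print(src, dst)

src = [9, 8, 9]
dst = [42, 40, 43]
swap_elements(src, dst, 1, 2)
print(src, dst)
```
[9, 8, 9] [42, 40, 43]
[9, 43, 9] [42, 40, 8]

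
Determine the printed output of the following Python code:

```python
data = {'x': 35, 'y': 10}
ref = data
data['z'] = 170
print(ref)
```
{'x': 35, 'y': 10, 'z': 170}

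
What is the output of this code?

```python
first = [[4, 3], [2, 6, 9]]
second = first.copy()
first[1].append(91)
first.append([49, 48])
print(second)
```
[[4, 3], [2, 6, 9, 91]]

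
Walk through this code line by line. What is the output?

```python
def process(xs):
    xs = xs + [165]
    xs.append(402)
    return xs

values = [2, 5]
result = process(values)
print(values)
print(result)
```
[2, 5]
[2, 5, 165, 402]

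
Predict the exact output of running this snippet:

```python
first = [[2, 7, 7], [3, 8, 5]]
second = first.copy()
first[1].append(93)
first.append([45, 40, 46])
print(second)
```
[[2, 7, 7], [3, 8, 5, 93]]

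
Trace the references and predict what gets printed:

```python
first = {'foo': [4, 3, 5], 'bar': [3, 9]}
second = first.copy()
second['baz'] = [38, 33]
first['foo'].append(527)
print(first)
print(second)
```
{'foo': [4, 3, 5, 527], 'bar': [3, 9]}
{'foo': [4, 3, 5, 527], 'bar': [3, 9], 'baz': [38, 33]}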